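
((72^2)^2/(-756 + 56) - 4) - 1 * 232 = -6759764/175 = -38627.22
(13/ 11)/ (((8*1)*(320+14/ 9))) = 117/ 254672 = 0.00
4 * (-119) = -476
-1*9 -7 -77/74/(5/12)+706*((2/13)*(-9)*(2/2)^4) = -2395466/2405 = -996.04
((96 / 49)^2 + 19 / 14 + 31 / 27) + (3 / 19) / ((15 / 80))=17701679 / 2463426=7.19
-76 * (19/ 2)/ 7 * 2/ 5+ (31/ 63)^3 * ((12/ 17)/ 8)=-584437117/ 14169330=-41.25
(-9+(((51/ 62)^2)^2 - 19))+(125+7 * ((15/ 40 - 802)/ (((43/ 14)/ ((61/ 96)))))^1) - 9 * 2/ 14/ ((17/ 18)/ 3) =-1937153246409271/ 1814652271488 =-1067.51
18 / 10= 9 / 5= 1.80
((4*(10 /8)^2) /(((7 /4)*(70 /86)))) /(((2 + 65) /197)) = 42355 /3283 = 12.90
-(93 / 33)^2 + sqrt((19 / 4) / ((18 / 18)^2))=-961 / 121 + sqrt(19) / 2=-5.76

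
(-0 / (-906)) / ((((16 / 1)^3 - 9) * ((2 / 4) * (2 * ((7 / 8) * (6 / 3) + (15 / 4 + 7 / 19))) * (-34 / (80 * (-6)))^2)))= 0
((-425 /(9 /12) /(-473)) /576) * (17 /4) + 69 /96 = 594691 /817344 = 0.73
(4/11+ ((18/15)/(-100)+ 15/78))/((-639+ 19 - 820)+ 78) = -3241/8115250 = -0.00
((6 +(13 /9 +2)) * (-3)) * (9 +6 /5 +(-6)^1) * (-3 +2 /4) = 595 /2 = 297.50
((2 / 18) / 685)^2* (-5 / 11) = -1 / 83615895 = -0.00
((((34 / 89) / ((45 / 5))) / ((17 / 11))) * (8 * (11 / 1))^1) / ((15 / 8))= 15488 / 12015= 1.29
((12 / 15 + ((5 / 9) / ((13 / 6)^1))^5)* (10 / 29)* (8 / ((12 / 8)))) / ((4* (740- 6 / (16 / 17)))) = 0.00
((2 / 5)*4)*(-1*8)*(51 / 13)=-50.22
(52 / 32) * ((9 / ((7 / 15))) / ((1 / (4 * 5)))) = 8775 / 14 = 626.79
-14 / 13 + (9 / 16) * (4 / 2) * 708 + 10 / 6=62173 / 78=797.09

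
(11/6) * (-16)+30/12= -161/6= -26.83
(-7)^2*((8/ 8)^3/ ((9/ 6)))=98/ 3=32.67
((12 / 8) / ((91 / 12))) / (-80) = -9 / 3640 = -0.00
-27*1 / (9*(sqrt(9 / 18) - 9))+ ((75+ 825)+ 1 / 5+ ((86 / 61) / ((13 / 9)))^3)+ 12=3*sqrt(2) / 161+ 366697091180207 / 401435191885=913.49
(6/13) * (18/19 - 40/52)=264/3211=0.08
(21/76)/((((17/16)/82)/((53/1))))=365064/323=1130.23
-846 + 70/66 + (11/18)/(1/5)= -166693/198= -841.88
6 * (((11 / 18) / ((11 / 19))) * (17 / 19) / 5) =17 / 15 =1.13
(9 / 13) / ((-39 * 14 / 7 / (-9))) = 27 / 338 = 0.08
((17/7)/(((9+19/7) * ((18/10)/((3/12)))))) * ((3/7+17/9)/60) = 1241/1115856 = 0.00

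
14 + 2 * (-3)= 8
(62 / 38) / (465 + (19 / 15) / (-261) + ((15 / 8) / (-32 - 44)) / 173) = 671876640 / 191482785179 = 0.00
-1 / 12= -0.08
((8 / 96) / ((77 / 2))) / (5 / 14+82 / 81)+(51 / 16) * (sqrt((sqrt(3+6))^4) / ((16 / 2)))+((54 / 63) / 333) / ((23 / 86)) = 140566105991 / 39077157504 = 3.60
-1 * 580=-580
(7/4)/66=7/264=0.03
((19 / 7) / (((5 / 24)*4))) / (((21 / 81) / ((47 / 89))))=144666 / 21805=6.63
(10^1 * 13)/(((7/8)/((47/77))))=48880/539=90.69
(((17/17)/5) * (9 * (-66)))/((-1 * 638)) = 27/145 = 0.19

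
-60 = -60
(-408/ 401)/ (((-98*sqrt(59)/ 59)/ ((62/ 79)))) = 12648*sqrt(59)/ 1552271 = 0.06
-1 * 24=-24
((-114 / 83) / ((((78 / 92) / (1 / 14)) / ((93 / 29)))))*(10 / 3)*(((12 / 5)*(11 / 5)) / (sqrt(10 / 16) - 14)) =4768544*sqrt(10) / 570591385 + 38148352 / 81513055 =0.49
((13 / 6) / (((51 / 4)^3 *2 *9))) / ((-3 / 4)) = -832 / 10744731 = -0.00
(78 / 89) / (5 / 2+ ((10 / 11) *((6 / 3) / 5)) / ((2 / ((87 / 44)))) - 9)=-9438 / 66127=-0.14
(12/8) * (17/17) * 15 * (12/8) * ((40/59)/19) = 1350/1121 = 1.20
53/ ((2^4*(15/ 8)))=53/ 30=1.77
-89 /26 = -3.42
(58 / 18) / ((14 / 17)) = 493 / 126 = 3.91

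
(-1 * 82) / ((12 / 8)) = -164 / 3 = -54.67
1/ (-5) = -1/ 5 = -0.20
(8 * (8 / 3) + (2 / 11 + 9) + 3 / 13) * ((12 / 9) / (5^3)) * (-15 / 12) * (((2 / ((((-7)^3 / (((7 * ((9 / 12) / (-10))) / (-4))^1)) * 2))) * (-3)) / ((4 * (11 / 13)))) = -1319 / 9486400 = -0.00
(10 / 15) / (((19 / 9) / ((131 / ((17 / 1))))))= 786 / 323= 2.43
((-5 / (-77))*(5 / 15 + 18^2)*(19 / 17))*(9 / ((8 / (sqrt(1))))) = 39615 / 1496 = 26.48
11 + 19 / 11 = 12.73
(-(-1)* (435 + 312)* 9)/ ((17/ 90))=605070/ 17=35592.35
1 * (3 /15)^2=1 /25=0.04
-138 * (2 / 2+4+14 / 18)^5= -17489385472 / 19683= -888552.84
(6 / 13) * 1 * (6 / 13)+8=1388 / 169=8.21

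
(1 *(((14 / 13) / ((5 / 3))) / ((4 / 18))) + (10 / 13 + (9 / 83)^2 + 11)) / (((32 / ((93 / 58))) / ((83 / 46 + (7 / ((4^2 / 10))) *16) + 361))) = 318.55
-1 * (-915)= 915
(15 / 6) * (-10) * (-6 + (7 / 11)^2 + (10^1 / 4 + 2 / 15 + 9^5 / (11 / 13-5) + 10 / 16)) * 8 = 1032214945 / 363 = 2843567.34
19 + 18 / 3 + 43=68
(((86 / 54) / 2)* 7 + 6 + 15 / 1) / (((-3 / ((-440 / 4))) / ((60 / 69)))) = 1578500 / 1863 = 847.29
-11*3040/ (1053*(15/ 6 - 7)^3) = 267520/ 767637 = 0.35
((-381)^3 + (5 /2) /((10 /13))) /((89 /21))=-4645732371 /356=-13049810.03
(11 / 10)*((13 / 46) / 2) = 143 / 920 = 0.16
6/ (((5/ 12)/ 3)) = 43.20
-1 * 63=-63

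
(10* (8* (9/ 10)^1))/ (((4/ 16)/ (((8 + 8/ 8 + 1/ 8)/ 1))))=2628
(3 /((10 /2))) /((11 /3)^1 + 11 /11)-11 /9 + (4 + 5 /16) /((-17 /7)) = -245849 /85680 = -2.87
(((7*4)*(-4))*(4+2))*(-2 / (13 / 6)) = 8064 / 13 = 620.31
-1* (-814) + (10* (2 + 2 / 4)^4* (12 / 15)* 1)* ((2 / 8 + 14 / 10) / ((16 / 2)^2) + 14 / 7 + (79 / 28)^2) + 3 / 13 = 1283354105 / 326144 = 3934.93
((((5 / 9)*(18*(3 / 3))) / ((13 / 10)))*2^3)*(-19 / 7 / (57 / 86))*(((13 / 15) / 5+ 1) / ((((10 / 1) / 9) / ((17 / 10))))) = -1029248 / 2275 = -452.42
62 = 62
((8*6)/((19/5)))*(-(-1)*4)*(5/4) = 63.16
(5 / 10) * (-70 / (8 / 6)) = -105 / 4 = -26.25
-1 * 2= -2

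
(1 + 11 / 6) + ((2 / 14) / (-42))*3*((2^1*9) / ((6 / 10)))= 743 / 294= 2.53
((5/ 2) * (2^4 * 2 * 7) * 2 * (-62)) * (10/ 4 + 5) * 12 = -6249600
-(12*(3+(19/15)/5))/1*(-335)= 13078.40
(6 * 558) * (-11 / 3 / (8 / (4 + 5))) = -27621 / 2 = -13810.50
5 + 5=10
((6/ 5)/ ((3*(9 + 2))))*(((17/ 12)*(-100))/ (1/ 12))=-680/ 11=-61.82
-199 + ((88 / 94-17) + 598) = 382.94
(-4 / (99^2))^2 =16 / 96059601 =0.00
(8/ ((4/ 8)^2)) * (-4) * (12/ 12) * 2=-256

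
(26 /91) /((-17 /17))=-0.29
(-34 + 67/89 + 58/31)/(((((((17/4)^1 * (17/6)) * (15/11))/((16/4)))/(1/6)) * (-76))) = 3808948/227245035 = 0.02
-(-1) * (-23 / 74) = -23 / 74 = -0.31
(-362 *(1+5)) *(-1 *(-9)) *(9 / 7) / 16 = -1570.82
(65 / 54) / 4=65 / 216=0.30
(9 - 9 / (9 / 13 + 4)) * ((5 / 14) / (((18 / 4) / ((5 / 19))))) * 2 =2400 / 8113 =0.30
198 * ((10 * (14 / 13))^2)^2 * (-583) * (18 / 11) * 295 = -749504620370.44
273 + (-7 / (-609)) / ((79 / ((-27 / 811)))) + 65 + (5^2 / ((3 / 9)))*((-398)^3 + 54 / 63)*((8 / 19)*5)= -2459882901228038243 / 247114133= -9954440368.77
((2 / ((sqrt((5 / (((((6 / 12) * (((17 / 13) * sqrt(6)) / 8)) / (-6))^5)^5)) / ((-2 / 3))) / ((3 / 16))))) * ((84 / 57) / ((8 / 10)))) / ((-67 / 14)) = -28548489624258289 * sqrt(1105) * 6^(1 / 4) / 81013847937969782036345739572039122944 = -0.00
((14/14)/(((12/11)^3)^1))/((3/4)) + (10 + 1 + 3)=19475/1296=15.03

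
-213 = -213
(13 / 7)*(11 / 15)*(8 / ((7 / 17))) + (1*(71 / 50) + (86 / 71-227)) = -103278743 / 521850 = -197.91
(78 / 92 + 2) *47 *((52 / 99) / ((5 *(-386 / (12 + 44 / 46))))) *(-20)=95408872 / 10107603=9.44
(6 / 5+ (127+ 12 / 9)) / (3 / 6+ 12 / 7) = 58.50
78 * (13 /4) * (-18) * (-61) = 278343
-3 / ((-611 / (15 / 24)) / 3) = 45 / 4888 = 0.01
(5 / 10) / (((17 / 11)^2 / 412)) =24926 / 289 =86.25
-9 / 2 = -4.50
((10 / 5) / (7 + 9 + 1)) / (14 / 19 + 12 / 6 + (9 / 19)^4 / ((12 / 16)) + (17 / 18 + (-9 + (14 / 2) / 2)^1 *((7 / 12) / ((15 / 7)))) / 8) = 750648960 / 17449891417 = 0.04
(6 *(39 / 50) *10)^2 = 54756 / 25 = 2190.24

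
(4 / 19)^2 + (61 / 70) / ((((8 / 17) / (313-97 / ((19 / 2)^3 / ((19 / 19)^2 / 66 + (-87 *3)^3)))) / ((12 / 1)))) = 472219060128587 / 10562860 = 44705606.26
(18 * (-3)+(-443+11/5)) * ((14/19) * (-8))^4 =-389288689664/651605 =-597430.48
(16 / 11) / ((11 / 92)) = 1472 / 121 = 12.17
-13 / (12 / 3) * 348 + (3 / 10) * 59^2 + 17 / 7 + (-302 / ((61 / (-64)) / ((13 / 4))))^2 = 276187539741 / 260470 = 1060342.99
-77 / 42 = -11 / 6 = -1.83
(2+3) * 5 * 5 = 125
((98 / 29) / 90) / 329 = 7 / 61335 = 0.00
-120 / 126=-0.95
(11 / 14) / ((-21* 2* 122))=-11 / 71736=-0.00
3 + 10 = 13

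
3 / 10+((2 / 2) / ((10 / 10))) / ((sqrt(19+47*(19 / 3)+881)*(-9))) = 3 / 10 - sqrt(10779) / 32337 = 0.30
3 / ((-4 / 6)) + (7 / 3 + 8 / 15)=-49 / 30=-1.63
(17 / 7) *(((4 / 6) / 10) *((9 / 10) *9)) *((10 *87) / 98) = 11.64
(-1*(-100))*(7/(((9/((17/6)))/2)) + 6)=28100/27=1040.74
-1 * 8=-8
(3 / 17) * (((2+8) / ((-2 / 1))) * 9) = -135 / 17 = -7.94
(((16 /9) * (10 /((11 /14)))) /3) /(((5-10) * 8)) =-56 /297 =-0.19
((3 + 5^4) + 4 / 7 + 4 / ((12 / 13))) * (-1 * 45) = -199365 / 7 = -28480.71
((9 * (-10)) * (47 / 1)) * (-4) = 16920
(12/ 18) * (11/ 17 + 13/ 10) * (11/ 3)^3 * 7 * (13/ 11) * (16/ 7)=8330608/ 6885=1209.96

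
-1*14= -14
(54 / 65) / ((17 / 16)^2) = 0.74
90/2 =45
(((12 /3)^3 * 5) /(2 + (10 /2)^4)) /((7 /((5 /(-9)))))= -1600 /39501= -0.04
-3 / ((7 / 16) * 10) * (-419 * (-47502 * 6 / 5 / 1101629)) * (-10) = 818880192 / 5508145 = 148.67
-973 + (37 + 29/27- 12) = -25567/27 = -946.93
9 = 9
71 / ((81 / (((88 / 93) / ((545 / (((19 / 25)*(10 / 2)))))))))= 118712 / 20527425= 0.01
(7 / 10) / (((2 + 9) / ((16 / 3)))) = 56 / 165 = 0.34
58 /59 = 0.98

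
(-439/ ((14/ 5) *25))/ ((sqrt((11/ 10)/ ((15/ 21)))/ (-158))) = 34681 *sqrt(154)/ 539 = 798.48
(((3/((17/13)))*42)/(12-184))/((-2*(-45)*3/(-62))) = 2821/21930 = 0.13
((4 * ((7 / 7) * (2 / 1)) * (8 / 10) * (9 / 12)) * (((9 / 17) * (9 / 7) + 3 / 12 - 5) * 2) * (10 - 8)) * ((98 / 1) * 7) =-4555824 / 85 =-53597.93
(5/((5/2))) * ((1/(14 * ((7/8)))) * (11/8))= 11/49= 0.22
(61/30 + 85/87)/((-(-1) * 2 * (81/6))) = 97/870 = 0.11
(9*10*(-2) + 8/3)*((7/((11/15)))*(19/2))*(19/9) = -3360910/99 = -33948.59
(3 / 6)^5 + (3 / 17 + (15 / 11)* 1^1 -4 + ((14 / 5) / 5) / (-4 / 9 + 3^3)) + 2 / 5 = -71778931 / 35754400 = -2.01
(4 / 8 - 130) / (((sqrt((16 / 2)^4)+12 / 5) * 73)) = -1295 / 48472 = -0.03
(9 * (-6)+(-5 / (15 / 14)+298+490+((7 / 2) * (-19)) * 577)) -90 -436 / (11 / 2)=-2495489 / 66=-37810.44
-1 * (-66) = 66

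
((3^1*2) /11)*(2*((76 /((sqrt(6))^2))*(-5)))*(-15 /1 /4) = 2850 /11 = 259.09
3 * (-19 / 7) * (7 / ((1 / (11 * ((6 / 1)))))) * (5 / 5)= -3762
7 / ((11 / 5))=35 / 11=3.18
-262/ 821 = -0.32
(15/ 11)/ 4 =15/ 44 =0.34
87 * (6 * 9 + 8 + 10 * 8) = 12354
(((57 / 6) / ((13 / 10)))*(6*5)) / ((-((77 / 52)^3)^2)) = -4334325964800 / 208422380089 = -20.80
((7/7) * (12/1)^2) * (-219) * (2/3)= -21024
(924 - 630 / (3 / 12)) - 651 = -2247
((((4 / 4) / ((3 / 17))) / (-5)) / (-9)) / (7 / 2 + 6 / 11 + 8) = 374 / 35775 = 0.01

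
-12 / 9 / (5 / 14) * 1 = -3.73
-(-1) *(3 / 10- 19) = -187 / 10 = -18.70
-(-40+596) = -556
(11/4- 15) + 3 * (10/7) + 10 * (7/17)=-1831/476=-3.85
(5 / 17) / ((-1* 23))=-5 / 391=-0.01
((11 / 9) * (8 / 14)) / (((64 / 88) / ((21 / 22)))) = 11 / 12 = 0.92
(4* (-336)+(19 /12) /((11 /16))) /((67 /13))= -575588 /2211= -260.33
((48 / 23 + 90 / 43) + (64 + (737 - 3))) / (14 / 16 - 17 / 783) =4969581984 / 5286205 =940.10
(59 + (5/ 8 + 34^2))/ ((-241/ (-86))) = 418175/ 964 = 433.79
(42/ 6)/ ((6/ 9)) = 21/ 2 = 10.50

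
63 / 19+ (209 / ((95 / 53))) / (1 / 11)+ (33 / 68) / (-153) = 423656771 / 329460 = 1285.91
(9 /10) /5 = 9 /50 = 0.18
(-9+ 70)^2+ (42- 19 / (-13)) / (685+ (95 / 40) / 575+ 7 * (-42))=87007195887 / 23382047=3721.11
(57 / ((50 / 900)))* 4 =4104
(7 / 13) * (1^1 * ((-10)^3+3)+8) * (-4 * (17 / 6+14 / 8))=9763.21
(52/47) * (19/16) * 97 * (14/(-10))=-178.42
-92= -92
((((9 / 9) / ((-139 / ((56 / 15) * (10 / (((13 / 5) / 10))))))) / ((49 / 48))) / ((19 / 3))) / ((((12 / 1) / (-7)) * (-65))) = -0.00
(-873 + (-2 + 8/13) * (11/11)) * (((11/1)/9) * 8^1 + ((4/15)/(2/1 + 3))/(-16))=-11110611/1300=-8546.62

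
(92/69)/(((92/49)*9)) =49/621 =0.08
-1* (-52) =52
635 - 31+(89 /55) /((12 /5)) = 79817 /132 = 604.67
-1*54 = -54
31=31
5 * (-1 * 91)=-455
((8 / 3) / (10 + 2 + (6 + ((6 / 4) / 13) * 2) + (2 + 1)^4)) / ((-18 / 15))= -26 / 1161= -0.02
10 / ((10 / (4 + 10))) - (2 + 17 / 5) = 43 / 5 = 8.60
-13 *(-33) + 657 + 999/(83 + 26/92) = 1402140/1277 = 1098.00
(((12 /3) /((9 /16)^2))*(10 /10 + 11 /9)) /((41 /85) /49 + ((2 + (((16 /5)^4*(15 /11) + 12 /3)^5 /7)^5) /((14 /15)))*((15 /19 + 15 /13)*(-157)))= -1160623908118361367607150840168363866052037014497955169645138084888458251953125000000000000 /1221873385841086742396672509602855970390627588428862120413573880776691313194729309751649590917324252557299652690190224089279854598984230004067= -0.00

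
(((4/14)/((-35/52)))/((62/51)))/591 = -884/1496215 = -0.00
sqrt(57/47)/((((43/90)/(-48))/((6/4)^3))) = -14580* sqrt(2679)/2021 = -373.40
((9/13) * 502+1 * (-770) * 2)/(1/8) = -124016/13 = -9539.69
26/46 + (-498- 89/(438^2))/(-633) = 3776067499/2793056796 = 1.35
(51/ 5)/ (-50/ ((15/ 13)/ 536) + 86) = -153/ 347110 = -0.00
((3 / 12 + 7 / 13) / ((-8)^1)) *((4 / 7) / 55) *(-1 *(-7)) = -41 / 5720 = -0.01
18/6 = 3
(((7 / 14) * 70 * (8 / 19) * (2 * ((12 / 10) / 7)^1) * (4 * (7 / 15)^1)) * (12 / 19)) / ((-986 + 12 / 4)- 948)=-10752 / 3485455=-0.00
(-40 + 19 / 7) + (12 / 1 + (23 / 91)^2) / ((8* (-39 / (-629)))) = -33496327 / 2583672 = -12.96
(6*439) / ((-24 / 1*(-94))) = 439 / 376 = 1.17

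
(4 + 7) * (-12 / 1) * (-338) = 44616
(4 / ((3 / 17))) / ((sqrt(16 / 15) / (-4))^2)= 340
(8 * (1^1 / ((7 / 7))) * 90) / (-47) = -720 / 47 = -15.32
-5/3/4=-5/12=-0.42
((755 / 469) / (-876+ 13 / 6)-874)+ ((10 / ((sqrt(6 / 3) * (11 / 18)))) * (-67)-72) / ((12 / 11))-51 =-2436840827 / 2458967-1005 * sqrt(2) / 2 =-1701.64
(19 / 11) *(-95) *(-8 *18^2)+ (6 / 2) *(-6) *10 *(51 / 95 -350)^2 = -428015945196 / 19855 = -21557086.13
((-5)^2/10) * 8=20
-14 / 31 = -0.45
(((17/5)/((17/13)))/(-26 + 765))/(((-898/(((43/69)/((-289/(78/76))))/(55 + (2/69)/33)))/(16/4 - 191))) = -7913763/268445391777220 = -0.00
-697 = -697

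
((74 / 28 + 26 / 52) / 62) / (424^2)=0.00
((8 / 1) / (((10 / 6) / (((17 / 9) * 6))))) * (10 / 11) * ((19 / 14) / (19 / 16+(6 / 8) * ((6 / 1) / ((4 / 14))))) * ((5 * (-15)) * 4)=-24806400 / 20867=-1188.79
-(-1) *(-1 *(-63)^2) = -3969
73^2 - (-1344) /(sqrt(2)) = 672 * sqrt(2) + 5329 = 6279.35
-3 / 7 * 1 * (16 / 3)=-16 / 7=-2.29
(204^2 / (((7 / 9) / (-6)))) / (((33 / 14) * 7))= -1498176 / 77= -19456.83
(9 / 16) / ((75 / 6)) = 9 / 200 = 0.04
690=690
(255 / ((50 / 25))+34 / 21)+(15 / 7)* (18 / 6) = 5693 / 42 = 135.55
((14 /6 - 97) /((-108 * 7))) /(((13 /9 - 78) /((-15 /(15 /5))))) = 355 /43407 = 0.01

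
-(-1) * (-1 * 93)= -93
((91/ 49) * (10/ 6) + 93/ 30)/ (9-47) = -1301/ 7980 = -0.16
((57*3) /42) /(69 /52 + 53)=1482 /19775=0.07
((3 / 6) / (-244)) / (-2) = 0.00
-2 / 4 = -1 / 2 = -0.50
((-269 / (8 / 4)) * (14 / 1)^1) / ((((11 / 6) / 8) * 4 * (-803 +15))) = 5649 / 2167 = 2.61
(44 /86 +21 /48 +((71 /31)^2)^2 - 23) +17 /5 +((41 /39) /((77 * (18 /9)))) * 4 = 84836995203083 /9540267456720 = 8.89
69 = 69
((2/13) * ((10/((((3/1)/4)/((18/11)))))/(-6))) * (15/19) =-1200/2717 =-0.44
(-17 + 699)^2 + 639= 465763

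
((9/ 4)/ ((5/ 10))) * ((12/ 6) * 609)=5481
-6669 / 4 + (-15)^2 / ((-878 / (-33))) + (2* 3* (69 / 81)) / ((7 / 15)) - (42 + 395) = -76880593 / 36876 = -2084.84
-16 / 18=-8 / 9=-0.89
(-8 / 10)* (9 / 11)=-36 / 55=-0.65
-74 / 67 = -1.10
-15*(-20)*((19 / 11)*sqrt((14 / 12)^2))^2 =442225 / 363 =1218.25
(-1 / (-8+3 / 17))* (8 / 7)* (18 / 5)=2448 / 4655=0.53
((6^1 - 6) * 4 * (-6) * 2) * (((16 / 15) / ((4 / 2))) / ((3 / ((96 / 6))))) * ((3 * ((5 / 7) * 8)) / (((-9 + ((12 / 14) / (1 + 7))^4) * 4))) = 0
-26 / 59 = -0.44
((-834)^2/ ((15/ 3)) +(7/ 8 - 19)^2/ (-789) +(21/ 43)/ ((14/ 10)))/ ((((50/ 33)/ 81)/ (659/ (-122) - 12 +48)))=5023345126538892879/ 22075168000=227556371.33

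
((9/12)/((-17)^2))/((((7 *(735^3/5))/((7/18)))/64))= 8/68851136025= 0.00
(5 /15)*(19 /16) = 19 /48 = 0.40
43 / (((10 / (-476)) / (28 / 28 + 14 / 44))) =-148393 / 55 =-2698.05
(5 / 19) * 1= 5 / 19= 0.26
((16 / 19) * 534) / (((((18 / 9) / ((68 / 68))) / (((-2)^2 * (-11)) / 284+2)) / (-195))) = -109128240 / 1349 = -80895.66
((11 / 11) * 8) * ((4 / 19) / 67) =0.03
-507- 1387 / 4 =-3415 / 4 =-853.75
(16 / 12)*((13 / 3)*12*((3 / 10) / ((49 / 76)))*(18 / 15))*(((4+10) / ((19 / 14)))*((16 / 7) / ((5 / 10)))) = 319488 / 175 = 1825.65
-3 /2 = -1.50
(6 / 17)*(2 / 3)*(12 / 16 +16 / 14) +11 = 1362 / 119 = 11.45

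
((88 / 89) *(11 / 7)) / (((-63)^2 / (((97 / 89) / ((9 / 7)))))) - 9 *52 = -132418653292 / 282946041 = -468.00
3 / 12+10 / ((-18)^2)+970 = 314371 / 324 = 970.28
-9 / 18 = -0.50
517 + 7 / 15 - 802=-4268 / 15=-284.53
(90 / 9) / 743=10 / 743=0.01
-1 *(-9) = 9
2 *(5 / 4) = 5 / 2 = 2.50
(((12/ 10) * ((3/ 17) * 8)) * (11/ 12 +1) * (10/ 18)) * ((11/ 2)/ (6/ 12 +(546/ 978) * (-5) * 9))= -7172/ 17799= -0.40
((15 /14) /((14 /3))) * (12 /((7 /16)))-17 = -3671 /343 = -10.70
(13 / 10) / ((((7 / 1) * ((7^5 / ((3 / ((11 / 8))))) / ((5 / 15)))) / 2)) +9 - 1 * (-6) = 97060529 / 6470695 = 15.00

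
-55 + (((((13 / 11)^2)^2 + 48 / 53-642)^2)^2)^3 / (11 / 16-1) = -708745822539221636065739584854692366080764249536161063650826929091703424710830624219736421776508576521655 / 47660579963174931645313745048097293865735577656279642153951741050823121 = -14870692364357208805782570000000000.00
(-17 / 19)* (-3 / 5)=0.54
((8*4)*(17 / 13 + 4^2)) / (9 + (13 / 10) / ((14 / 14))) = 72000 / 1339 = 53.77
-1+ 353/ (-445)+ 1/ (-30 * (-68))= -65099/ 36312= -1.79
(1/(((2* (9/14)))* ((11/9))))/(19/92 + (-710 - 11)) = -644/729443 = -0.00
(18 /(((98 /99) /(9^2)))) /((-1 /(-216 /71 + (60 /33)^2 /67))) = 11302713432 /2564023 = 4408.20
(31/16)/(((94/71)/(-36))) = -19809/376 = -52.68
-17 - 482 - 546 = -1045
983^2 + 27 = 966316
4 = 4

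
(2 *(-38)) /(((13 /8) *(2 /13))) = -304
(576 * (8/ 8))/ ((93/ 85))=16320/ 31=526.45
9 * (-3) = -27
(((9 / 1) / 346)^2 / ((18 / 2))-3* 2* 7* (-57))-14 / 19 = 5443726123 / 2274604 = 2393.26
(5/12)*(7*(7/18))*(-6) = -245/36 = -6.81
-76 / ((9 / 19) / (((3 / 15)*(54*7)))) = -12129.60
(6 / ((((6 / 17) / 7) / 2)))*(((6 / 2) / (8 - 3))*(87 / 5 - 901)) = -3154452 / 25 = -126178.08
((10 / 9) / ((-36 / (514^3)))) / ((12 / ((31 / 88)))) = -2631061915 / 21384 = -123038.81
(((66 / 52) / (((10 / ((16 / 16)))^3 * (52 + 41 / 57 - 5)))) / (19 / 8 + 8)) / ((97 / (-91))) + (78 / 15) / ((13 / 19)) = 41607554833 / 5474680000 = 7.60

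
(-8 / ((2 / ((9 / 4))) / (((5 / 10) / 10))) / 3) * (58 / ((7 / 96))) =-4176 / 35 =-119.31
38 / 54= 19 / 27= 0.70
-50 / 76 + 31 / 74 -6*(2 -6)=16704 / 703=23.76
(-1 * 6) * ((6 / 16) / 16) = -9 / 64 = -0.14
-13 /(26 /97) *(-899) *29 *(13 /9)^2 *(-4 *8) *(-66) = 150438429856 /27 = 5571793698.37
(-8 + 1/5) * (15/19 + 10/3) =-32.16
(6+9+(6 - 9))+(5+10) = 27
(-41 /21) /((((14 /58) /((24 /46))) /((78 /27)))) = -123656 /10143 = -12.19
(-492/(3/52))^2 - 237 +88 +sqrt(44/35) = 2 * sqrt(385)/35 +72726635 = 72726636.12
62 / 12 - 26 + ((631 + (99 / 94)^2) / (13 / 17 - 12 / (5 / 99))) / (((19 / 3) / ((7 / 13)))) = -2775893525785 / 131807239356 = -21.06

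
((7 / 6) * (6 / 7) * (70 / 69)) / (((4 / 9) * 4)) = 0.57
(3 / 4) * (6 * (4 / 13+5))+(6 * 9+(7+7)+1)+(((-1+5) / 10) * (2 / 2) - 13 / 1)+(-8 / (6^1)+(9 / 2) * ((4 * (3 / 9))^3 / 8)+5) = 85.28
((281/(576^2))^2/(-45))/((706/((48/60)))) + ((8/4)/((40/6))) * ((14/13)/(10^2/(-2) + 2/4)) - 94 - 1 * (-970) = 547588185400278234337/625105325732659200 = 875.99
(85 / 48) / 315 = 17 / 3024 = 0.01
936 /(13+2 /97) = 30264 /421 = 71.89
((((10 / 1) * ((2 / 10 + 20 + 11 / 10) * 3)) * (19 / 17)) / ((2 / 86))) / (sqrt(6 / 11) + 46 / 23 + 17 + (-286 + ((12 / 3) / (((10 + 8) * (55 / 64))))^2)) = -8366545838717468325 / 72722928834458327 -2849384288458125 * sqrt(66) / 72722928834458327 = -115.37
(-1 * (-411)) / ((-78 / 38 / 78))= -15618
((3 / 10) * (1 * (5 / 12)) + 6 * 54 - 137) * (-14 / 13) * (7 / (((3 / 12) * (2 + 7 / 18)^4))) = -7700304528 / 44444413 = -173.26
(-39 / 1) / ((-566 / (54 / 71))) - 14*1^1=-13.95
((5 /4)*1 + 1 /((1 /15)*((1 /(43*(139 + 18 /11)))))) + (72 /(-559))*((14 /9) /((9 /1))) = 20080300837 /221364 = 90711.68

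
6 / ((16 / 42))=63 / 4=15.75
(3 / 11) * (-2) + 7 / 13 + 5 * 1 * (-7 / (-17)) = 4988 / 2431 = 2.05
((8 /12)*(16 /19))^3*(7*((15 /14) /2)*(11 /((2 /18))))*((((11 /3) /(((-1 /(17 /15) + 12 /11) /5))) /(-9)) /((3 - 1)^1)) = -2317004800 /7222527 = -320.80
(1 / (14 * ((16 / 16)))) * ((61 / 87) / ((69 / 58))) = 61 / 1449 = 0.04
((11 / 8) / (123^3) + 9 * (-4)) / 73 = -535929685 / 1086746328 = -0.49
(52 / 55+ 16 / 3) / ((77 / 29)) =4292 / 1815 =2.36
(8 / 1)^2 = 64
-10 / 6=-5 / 3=-1.67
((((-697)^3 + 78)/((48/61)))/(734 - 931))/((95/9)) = 12393081897/59888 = 206937.65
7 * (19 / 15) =133 / 15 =8.87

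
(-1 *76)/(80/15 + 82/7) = -4.46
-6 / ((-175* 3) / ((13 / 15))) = 26 / 2625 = 0.01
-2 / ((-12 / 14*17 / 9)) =21 / 17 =1.24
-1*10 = -10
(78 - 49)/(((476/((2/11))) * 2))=29/5236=0.01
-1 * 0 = 0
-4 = -4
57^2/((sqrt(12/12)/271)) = 880479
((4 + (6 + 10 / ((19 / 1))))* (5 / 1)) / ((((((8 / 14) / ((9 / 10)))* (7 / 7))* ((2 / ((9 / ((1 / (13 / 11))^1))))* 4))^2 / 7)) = 1901607435 / 1177088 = 1615.52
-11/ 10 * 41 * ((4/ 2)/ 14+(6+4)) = -32021/ 70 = -457.44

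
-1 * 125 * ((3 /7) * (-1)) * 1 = 375 /7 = 53.57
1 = 1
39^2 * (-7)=-10647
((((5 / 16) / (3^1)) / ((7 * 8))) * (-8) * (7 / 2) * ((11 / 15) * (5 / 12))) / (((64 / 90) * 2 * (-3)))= 0.00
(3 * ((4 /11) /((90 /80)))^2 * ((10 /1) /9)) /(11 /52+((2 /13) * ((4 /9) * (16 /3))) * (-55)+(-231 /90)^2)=-208000 /7918119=-0.03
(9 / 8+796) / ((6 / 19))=121163 / 48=2524.23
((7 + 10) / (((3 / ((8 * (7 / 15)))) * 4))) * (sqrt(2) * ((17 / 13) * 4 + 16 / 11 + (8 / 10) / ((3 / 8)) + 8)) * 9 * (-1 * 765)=-437890488 * sqrt(2) / 715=-866112.82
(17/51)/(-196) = -1/588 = -0.00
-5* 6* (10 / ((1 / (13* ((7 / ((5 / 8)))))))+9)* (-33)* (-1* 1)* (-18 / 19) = 26106300 / 19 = 1374015.79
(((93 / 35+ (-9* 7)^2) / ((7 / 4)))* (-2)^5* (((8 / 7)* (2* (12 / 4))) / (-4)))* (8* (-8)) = -13665042432 / 1715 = -7967954.77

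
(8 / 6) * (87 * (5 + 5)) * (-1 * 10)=-11600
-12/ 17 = -0.71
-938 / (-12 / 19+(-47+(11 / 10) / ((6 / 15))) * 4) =17822 / 3375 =5.28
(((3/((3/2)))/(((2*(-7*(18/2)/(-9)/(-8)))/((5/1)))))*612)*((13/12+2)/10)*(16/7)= -120768/49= -2464.65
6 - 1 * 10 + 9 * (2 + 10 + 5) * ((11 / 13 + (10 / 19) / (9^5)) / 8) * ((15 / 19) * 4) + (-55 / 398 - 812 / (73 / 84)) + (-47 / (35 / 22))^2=-14.61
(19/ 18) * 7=133/ 18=7.39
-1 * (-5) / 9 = 5 / 9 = 0.56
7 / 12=0.58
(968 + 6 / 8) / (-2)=-3875 / 8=-484.38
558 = 558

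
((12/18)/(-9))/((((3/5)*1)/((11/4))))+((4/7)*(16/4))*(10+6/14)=186521/7938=23.50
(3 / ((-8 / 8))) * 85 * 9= -2295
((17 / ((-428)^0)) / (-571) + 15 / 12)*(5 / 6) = 4645 / 4568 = 1.02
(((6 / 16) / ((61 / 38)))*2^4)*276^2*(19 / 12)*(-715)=-19662168240 / 61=-322330626.89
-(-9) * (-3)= -27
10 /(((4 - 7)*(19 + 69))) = -0.04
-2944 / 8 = -368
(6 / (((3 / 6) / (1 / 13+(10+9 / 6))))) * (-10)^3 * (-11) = 19866000 / 13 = 1528153.85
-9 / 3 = -3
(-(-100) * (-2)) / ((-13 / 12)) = 2400 / 13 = 184.62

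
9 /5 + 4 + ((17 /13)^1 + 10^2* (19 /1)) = 123962 /65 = 1907.11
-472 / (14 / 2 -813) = 236 / 403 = 0.59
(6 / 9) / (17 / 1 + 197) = 1 / 321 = 0.00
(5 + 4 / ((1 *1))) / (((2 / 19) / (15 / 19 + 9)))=837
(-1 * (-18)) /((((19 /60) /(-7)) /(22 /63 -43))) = 16970.53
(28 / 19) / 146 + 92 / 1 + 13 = 145649 / 1387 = 105.01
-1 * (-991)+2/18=8920/9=991.11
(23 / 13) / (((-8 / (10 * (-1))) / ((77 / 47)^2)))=681835 / 114868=5.94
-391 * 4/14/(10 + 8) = -391/63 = -6.21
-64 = -64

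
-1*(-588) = 588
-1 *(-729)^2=-531441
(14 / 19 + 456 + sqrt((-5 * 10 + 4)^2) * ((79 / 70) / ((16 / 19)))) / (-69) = -7.51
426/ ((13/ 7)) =229.38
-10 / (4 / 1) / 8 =-5 / 16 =-0.31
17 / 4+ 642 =2585 / 4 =646.25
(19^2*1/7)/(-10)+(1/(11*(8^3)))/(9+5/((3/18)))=-5.16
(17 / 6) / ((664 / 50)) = 425 / 1992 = 0.21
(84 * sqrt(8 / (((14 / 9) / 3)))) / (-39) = -24 * sqrt(21) / 13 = -8.46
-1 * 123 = -123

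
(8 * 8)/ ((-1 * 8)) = -8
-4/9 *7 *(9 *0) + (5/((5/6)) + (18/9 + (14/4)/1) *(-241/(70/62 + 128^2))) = 6013087/1015878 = 5.92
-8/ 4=-2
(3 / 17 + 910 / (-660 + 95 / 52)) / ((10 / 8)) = -561412 / 581825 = -0.96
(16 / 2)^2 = 64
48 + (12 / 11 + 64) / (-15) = 7204 / 165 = 43.66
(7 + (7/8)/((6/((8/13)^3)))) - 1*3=26588/6591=4.03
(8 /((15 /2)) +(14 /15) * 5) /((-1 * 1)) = -86 /15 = -5.73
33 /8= 4.12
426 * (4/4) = 426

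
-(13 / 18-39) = 689 / 18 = 38.28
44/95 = 0.46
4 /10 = 0.40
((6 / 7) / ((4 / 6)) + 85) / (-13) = -6.64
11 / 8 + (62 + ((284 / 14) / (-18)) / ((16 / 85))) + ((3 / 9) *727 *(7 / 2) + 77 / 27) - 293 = 1860989 / 3024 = 615.41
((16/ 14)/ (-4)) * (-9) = 18/ 7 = 2.57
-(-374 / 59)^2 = -139876 / 3481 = -40.18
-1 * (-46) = 46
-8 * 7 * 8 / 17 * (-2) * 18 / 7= 2304 / 17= 135.53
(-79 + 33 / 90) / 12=-6.55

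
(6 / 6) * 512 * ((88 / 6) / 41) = 22528 / 123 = 183.15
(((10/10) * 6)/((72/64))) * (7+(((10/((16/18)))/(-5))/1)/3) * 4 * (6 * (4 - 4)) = 0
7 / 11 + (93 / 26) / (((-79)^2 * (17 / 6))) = 0.64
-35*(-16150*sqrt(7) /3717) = 80750*sqrt(7) /531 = 402.34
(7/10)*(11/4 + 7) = 273/40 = 6.82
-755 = -755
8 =8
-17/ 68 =-1/ 4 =-0.25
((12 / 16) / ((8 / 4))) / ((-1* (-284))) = 3 / 2272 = 0.00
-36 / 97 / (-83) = 0.00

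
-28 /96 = -7 /24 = -0.29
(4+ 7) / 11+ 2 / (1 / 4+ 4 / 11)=115 / 27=4.26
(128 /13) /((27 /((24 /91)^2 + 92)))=97590784 /2906631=33.58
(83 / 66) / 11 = 83 / 726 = 0.11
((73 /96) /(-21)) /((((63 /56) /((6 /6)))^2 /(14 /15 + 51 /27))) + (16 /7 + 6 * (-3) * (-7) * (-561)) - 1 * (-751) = -2294145341 /32805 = -69932.80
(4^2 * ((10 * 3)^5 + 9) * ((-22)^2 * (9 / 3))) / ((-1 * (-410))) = 282268904544 / 205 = 1376921485.58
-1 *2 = -2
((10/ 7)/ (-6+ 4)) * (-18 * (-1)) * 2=-180/ 7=-25.71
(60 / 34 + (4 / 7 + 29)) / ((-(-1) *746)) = 3729 / 88774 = 0.04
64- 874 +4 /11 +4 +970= 1808 /11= 164.36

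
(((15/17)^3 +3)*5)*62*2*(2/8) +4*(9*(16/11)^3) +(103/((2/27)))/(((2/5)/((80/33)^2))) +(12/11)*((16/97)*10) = 13392549729666/634302691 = 21113.82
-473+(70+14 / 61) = -402.77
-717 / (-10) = 717 / 10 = 71.70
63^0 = 1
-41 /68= -0.60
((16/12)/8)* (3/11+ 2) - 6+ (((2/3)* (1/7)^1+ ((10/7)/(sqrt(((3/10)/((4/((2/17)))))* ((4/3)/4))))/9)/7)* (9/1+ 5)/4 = -2575/462+ 10* sqrt(85)/63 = -4.11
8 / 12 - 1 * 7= -6.33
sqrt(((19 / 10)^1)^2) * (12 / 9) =2.53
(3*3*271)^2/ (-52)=-5948721/ 52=-114398.48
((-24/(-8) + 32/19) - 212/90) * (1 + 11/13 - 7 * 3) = -165253/3705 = -44.60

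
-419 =-419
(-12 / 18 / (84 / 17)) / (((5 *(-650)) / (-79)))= -1343 / 409500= -0.00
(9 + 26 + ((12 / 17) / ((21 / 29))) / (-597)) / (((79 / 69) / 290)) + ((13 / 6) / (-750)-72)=74022802638613 / 8418595500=8792.77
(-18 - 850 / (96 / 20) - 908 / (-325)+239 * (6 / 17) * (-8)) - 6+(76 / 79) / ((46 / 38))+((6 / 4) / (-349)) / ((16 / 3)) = -293399422270727 / 336344143200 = -872.32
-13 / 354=-0.04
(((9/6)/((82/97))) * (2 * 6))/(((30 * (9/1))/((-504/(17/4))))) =-32592/3485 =-9.35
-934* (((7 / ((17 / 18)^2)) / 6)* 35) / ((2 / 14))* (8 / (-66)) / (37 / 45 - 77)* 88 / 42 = -247136400 / 247673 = -997.83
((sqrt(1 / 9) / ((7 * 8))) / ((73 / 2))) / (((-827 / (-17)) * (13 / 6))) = 17 / 10987522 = 0.00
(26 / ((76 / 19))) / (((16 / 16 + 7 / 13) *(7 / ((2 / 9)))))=169 / 1260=0.13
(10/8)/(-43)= -5/172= -0.03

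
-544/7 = -77.71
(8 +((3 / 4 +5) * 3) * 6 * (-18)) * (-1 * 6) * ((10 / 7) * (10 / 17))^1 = 159000 / 17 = 9352.94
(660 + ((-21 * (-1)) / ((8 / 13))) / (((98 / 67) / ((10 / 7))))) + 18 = 711.33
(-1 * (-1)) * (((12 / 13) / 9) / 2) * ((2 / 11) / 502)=2 / 107679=0.00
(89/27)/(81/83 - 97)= -7387/215190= -0.03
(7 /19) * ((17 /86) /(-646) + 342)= 7823585 /62092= 126.00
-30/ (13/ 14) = -420/ 13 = -32.31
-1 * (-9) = 9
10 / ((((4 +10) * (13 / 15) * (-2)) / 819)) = -675 / 2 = -337.50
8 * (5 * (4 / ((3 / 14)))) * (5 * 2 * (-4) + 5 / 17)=-504000 / 17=-29647.06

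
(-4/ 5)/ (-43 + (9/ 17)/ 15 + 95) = -68/ 4423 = -0.02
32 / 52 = 8 / 13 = 0.62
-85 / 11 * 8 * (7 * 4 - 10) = -12240 / 11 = -1112.73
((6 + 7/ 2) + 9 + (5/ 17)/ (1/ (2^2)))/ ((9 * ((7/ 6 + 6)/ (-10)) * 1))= -2230/ 731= -3.05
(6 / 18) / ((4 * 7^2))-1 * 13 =-7643 / 588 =-13.00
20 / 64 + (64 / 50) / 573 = 72137 / 229200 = 0.31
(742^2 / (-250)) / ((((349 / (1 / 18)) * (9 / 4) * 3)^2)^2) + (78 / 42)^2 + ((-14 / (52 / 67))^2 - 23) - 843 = -115050163133444797624057686863 / 214180333863609196178140500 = -537.16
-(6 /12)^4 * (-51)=51 /16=3.19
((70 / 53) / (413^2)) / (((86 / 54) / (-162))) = -43740 / 55532393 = -0.00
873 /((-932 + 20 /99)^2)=8556273 /8509693504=0.00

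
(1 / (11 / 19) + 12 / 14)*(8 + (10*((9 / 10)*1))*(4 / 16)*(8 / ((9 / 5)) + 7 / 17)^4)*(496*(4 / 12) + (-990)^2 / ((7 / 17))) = 762757983948738723073 / 98453970153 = 7747356279.93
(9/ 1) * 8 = 72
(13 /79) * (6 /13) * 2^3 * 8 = 384 /79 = 4.86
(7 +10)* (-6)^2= 612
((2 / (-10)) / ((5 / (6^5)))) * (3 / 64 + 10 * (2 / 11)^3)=-33.28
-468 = -468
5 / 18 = 0.28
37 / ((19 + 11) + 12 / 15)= 185 / 154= 1.20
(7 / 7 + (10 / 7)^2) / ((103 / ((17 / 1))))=2533 / 5047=0.50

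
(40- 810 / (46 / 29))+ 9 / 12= -469.90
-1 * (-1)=1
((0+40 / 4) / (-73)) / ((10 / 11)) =-11 / 73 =-0.15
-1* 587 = -587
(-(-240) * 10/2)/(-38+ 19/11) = -4400/133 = -33.08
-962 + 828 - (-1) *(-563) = -697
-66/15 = -22/5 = -4.40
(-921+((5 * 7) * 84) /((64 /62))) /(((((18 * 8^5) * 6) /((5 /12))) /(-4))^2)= 14275 /33397665693696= 0.00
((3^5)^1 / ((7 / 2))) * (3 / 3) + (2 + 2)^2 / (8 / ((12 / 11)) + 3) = 15402 / 217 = 70.98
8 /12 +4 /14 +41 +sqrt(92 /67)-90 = -46.88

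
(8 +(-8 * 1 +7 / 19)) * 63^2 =27783 / 19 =1462.26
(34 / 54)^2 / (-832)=-289 / 606528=-0.00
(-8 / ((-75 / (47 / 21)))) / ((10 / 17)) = 3196 / 7875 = 0.41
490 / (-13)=-490 / 13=-37.69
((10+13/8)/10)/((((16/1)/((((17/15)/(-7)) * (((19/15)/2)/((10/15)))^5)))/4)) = -1304904173/35840000000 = -0.04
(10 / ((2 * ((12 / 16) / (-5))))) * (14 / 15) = -280 / 9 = -31.11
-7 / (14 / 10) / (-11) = 5 / 11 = 0.45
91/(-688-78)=-91/766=-0.12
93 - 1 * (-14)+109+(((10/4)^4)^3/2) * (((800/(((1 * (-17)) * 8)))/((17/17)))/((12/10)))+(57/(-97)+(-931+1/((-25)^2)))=-1859190584285213/12664320000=-146805.40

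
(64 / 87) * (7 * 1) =448 / 87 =5.15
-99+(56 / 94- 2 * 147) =-18443 / 47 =-392.40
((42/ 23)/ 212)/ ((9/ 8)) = 28/ 3657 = 0.01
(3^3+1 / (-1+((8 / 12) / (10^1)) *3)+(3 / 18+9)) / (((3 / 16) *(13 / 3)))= 1676 / 39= 42.97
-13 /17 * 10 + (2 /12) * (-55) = -1715 /102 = -16.81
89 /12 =7.42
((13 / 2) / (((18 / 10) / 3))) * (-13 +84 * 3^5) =1325935 / 6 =220989.17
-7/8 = -0.88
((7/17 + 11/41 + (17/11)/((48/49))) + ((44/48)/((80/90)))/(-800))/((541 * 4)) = 1328637767/1274218598400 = 0.00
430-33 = 397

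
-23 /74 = -0.31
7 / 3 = 2.33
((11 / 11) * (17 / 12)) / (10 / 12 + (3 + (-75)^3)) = -0.00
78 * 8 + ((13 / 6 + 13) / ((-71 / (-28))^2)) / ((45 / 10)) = 85002112 / 136107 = 624.52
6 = 6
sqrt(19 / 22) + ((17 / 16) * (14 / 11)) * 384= sqrt(418) / 22 + 5712 / 11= 520.20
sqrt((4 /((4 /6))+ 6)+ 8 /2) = 4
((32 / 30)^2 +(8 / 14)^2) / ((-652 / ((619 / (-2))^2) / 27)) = -1159828347 / 199675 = -5808.58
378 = 378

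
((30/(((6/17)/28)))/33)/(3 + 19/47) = 5593/264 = 21.19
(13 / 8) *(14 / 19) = 91 / 76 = 1.20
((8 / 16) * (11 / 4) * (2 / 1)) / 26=0.11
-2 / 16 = -1 / 8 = -0.12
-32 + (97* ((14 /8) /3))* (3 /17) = -1497 /68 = -22.01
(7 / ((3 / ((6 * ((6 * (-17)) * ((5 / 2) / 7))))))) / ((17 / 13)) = -390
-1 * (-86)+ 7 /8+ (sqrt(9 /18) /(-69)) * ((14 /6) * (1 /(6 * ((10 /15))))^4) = 695 /8 - 7 * sqrt(2) /105984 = 86.87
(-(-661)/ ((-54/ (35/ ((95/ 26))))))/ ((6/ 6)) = -60151/ 513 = -117.25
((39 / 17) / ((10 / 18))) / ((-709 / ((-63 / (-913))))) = -22113 / 55021945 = -0.00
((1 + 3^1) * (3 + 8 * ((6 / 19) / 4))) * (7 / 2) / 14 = 69 / 19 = 3.63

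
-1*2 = -2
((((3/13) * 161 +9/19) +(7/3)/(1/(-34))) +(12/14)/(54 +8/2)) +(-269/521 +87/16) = -46106662375/1253926128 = -36.77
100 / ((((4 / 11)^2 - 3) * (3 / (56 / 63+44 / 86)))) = -6558200 / 402867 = -16.28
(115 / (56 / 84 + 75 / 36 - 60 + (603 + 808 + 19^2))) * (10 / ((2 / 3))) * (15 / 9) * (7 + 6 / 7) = 632500 / 48013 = 13.17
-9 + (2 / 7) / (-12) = -379 / 42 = -9.02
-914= -914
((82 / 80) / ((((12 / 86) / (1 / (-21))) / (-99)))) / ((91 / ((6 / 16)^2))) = 174537 / 3261440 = 0.05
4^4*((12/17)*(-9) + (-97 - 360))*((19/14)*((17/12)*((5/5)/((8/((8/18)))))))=-2394608/189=-12669.88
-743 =-743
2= 2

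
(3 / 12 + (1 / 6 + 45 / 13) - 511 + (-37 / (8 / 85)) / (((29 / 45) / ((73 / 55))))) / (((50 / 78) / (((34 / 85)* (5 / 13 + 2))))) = -4062771743 / 2073500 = -1959.38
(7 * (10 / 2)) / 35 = 1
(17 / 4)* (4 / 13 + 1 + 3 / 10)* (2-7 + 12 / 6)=-10659 / 520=-20.50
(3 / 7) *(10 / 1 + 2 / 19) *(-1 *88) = -50688 / 133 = -381.11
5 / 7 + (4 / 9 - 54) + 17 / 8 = -25561 / 504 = -50.72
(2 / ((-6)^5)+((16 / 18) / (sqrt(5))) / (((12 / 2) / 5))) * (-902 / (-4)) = -451 / 7776+902 * sqrt(5) / 27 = 74.64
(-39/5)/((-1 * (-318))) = -13/530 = -0.02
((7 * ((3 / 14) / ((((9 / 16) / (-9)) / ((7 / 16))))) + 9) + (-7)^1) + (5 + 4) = 1 / 2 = 0.50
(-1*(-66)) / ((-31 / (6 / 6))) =-66 / 31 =-2.13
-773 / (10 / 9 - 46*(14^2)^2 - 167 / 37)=257409 / 588457421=0.00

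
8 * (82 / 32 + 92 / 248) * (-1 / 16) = -1455 / 992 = -1.47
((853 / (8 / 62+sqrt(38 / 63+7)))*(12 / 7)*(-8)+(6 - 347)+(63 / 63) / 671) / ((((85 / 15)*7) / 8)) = -5665994496*sqrt(3353) / 382606063 - 1050582421008 / 36675524039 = -886.16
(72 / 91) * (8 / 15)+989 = 450187 / 455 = 989.42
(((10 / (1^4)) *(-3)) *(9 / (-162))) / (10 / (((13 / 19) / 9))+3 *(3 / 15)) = 325 / 25767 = 0.01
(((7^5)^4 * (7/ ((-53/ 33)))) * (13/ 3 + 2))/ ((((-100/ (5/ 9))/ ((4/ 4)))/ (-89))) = -10389511617813165814207/ 9540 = -1089047339393413607.36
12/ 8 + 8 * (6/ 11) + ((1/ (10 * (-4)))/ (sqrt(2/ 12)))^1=129/ 22 - sqrt(6)/ 40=5.80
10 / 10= 1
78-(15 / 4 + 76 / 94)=73.44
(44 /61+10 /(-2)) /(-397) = 261 /24217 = 0.01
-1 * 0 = 0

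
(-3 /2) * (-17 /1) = 51 /2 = 25.50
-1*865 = -865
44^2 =1936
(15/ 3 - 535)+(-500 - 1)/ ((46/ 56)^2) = -673154/ 529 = -1272.50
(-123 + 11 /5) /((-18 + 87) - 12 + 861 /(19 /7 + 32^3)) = -112646 /53177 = -2.12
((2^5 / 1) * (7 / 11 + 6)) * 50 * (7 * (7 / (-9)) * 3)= -5723200 / 33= -173430.30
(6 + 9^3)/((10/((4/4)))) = 73.50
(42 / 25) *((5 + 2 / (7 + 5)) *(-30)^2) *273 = 2132676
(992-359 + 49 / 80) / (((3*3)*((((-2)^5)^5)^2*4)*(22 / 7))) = 354823 / 71337018097548656640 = 0.00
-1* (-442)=442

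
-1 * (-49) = 49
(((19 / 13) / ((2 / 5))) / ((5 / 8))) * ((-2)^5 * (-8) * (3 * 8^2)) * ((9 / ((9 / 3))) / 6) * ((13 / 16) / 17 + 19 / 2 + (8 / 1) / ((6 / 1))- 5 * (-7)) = 1456826368 / 221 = 6591974.52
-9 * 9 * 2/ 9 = -18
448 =448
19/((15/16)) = 304/15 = 20.27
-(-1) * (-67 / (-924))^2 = 4489 / 853776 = 0.01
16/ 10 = 8/ 5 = 1.60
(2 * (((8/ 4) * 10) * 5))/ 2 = 100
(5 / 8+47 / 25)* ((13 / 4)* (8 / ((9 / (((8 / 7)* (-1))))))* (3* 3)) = -13026 / 175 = -74.43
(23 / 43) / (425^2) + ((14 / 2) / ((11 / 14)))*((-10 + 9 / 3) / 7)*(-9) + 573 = 55804997128 / 85435625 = 653.18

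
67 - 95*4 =-313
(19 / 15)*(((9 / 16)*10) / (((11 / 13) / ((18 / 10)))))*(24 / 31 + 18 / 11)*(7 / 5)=51.15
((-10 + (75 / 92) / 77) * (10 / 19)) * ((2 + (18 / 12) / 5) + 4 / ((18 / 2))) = -919945 / 63756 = -14.43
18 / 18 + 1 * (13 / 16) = 29 / 16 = 1.81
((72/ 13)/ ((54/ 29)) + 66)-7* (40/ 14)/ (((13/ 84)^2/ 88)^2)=-269984582.25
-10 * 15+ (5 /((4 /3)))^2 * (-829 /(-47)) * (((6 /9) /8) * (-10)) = -536475 /1504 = -356.70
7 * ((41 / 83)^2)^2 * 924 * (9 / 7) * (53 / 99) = 12580287972 / 47458321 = 265.08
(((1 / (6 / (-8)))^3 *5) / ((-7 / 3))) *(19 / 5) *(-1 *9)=-1216 / 7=-173.71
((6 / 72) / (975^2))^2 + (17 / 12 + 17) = 2396580285937501 / 130131056250000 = 18.42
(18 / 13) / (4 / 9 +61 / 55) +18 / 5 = 224496 / 49985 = 4.49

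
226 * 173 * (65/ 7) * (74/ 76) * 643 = 30230866835/ 133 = 227299750.64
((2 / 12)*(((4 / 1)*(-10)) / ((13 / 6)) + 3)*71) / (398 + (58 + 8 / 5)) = -23785 / 59488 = -0.40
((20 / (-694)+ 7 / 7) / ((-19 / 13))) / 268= -4381 / 1766924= -0.00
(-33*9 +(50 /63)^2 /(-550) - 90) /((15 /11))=-16896083 /59535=-283.80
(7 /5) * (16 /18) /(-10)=-28 /225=-0.12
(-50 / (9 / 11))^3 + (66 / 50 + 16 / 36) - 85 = -4160891968 / 18225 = -228306.83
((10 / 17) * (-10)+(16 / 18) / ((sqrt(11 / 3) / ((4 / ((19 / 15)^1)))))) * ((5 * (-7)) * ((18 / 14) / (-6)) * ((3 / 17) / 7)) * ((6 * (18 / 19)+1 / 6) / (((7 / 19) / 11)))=-2751375 / 14161+133400 * sqrt(33) / 15827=-145.87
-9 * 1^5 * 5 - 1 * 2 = -47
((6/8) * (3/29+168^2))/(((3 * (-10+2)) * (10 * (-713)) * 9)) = 272833/19849920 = 0.01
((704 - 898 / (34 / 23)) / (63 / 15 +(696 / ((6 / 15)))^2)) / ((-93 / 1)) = -0.00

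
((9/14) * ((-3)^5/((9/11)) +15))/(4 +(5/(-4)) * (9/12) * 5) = 20304/77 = 263.69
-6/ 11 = -0.55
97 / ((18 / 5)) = 485 / 18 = 26.94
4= 4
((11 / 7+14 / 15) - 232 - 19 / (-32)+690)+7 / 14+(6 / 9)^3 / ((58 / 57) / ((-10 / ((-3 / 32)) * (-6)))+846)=71799206161843 / 155544590880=461.60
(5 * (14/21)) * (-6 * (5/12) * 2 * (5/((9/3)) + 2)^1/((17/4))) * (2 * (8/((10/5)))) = -17600/153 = -115.03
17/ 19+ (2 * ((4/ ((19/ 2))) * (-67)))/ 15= -43/ 15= -2.87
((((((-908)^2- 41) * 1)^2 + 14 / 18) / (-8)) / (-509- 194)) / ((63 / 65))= 49701108814240 / 398601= 124688871.36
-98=-98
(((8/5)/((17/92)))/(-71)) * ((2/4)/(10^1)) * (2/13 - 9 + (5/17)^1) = 69552/1333735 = 0.05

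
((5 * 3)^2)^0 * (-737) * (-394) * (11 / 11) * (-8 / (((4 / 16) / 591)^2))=-12982210331904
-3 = -3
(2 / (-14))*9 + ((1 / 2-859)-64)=-12933 / 14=-923.79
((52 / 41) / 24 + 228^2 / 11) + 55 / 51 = 72483043 / 15334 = 4726.95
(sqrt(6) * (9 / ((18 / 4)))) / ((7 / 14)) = 4 * sqrt(6) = 9.80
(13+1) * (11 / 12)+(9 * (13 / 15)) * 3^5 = 57247 / 30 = 1908.23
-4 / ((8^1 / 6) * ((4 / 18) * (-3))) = 9 / 2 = 4.50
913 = 913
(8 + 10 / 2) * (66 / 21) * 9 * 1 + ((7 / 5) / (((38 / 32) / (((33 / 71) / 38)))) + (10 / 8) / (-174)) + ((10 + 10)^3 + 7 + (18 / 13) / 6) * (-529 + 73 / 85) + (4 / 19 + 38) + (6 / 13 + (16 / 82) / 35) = -23922667341615577637 / 5657427080760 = -4228541.88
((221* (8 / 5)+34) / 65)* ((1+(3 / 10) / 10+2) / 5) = 293607 / 81250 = 3.61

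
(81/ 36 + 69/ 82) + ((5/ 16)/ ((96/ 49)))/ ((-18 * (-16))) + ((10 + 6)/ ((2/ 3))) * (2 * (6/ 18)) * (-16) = -4587014339/ 18137088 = -252.91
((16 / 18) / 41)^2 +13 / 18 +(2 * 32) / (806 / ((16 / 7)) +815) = 1977784369 / 2543759802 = 0.78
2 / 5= 0.40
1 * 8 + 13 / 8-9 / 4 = 59 / 8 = 7.38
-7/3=-2.33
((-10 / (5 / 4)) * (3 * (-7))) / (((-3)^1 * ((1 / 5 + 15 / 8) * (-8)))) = 280 / 83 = 3.37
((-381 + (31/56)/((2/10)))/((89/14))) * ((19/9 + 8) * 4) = -1927471/801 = -2406.33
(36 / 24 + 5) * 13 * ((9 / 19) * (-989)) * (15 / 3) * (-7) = 52649415 / 38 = 1385510.92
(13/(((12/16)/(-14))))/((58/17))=-6188/87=-71.13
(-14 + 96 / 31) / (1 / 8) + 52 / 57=-86.31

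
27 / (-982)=-27 / 982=-0.03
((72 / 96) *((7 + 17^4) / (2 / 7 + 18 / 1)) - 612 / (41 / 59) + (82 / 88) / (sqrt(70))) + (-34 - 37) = 41 *sqrt(70) / 3080 + 6492485 / 2624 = 2474.38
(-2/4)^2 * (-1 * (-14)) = 7/2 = 3.50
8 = 8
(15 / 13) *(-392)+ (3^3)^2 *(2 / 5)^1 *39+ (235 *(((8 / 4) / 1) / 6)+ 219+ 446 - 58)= 2263058 / 195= 11605.43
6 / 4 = 3 / 2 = 1.50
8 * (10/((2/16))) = 640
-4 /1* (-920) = 3680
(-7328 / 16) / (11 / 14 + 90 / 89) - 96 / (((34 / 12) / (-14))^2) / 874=-72829696156 / 282770027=-257.56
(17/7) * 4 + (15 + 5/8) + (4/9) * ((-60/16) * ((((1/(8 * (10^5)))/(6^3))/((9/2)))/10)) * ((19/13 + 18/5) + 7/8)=47814623997599/1886976000000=25.34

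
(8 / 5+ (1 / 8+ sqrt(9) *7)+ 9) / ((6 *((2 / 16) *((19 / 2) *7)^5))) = 6768 / 208078979465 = 0.00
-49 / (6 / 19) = -931 / 6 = -155.17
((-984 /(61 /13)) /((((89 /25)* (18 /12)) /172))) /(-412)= 9167600 /559187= 16.39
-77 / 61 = -1.26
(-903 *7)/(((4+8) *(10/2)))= -105.35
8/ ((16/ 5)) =2.50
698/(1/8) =5584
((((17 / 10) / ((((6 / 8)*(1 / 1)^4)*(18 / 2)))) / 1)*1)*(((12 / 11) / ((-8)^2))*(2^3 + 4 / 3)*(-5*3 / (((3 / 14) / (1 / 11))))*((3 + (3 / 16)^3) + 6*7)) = -17062339 / 1486848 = -11.48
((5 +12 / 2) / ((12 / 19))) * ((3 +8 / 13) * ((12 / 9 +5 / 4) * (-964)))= -73387633 / 468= -156811.18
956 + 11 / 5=4791 / 5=958.20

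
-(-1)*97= 97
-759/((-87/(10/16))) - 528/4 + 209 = 19129/232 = 82.45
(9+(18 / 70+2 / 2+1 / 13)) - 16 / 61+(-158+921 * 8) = 200393092 / 27755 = 7220.07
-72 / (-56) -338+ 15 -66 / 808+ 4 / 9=-8179039 / 25452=-321.35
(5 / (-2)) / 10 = -1 / 4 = -0.25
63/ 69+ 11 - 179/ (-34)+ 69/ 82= 288866/ 16031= 18.02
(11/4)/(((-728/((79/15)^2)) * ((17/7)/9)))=-68651/176800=-0.39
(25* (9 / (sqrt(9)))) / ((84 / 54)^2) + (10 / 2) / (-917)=795685 / 25676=30.99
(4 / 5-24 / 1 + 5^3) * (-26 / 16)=-165.42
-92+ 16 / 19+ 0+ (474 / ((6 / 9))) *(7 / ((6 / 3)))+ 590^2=13318899 / 38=350497.34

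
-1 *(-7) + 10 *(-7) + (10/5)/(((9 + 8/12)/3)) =-1809/29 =-62.38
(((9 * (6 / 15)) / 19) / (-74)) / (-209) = 9 / 734635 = 0.00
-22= -22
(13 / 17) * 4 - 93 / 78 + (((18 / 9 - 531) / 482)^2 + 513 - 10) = 25983511323 / 51343604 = 506.07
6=6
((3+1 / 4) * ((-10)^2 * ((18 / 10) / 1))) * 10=5850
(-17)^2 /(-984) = -289 /984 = -0.29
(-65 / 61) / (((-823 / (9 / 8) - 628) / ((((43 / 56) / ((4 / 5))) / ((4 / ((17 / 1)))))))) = 2138175 / 668770816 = 0.00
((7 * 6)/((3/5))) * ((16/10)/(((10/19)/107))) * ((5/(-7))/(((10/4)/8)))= -260224/5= -52044.80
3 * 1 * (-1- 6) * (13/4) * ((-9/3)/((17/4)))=819/17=48.18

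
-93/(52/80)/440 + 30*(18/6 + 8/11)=111.49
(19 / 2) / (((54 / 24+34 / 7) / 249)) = 66234 / 199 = 332.83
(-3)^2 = 9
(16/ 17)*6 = 96/ 17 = 5.65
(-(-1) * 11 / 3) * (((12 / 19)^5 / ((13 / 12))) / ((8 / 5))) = 0.21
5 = 5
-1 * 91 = -91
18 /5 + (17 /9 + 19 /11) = 3572 /495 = 7.22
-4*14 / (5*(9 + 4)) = -56 / 65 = -0.86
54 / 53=1.02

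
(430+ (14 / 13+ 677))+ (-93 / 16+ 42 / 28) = 229583 / 208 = 1103.76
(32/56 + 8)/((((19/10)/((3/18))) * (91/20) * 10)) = 200/12103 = 0.02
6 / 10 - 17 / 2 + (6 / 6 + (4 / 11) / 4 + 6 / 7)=-4583 / 770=-5.95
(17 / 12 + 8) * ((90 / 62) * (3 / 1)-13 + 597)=2061007 / 372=5540.34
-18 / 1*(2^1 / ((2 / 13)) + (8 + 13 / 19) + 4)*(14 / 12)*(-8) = 81984 / 19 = 4314.95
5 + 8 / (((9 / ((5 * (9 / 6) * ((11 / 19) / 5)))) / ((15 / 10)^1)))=117 / 19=6.16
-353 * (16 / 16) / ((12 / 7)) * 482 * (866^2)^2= -167467817463454648 / 3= -55822605821151549.33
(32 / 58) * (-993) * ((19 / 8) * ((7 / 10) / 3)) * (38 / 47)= -1672874 / 6815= -245.47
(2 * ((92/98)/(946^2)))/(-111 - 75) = -23/2039066106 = -0.00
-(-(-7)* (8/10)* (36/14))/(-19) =72/95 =0.76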